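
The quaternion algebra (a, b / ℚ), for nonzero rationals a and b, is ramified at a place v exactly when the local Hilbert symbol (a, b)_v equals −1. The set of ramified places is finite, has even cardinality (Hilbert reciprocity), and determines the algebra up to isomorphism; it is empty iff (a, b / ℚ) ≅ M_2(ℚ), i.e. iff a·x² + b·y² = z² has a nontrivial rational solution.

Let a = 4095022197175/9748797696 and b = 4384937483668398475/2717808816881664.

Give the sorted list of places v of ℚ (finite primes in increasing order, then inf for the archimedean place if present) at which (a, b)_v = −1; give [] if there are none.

[2, 13]

Mod squares: a ≡ 7, b ≡ 91. Check v ∈ {∞, 2, 3, 5, 7, 11, 13, 17, 41}.
v=13: a=13^2·(≡11), b=13^3·(≡2) mod 13; (11|13)=-1, (2|13)=-1; (−1)^{2·3·6}·(-1)^3·(-1)^2 = -1.
v=41: a=41^4·(≡12), b=41^6·(≡4) mod 41; (12|41)=-1, (4|41)=+1; (−1)^{4·6·20}·(-1)^6·(+1)^4 = +1.
v=5: a=5^2·(≡2), b=5^2·(≡1) mod 5; (2|5)=-1, (1|5)=+1; (−1)^{2·2·2}·(-1)^2·(+1)^2 = +1.
v=17: a=17^-2·(≡3), b=17^-2·(≡3) mod 17; (3|17)=-1, (3|17)=-1; (−1)^{-2·-2·8}·(-1)^-2·(-1)^-2 = +1.
v=7: a=7^3·(≡4), b=7^5·(≡5) mod 7; (4|7)=+1, (5|7)=-1; (−1)^{3·5·3}·(+1)^5·(-1)^3 = +1.
v=∞: 7 > 0 and 91 > 0  ⇒  (a,b)_∞ = +1.
v=2: v_2(a)=-8, v_2(b)=-16; units ≡ 7, 3 (mod 8); ε·ε+αω+βω = 1·1+-8·1+-16·0 ≡ 1  ⇒  (a,b)_2 = -1.
v=3: a=3^-2·(≡1), b=3^-4·(≡1) mod 3; (1|3)=+1, (1|3)=+1; (−1)^{-2·-4·1}·(+1)^-4·(+1)^-2 = +1.
v=11: a=11^-4·(≡2), b=11^-6·(≡3) mod 11; (2|11)=-1, (3|11)=+1; (−1)^{-4·-6·5}·(-1)^-6·(+1)^-4 = +1.
|Ram(7, 91)| = 2, even; anisotropic at {2, 13}.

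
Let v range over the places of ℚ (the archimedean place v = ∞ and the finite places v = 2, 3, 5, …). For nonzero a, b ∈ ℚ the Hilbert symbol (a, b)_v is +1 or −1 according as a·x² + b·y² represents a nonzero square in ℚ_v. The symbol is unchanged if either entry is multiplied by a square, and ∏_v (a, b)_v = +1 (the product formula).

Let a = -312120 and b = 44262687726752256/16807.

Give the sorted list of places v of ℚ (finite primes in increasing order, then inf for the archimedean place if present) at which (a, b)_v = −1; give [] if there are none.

[5, 7]

Mod squares: a ≡ -30, b ≡ 238. Check v ∈ {∞, 2, 3, 5, 7, 17}.
v=∞: -30 < 0 and 238 > 0  ⇒  (a,b)_∞ = +1.
v=5: a=5^1·(≡1), b=5^0·(≡3) mod 5; (1|5)=+1, (3|5)=-1; (−1)^{1·0·2}·(+1)^0·(-1)^1 = -1.
v=17: a=17^2·(≡8), b=17^9·(≡12) mod 17; (8|17)=+1, (12|17)=-1; (−1)^{2·9·8}·(+1)^9·(-1)^2 = +1.
v=7: a=7^0·(≡3), b=7^-5·(≡6) mod 7; (3|7)=-1, (6|7)=-1; (−1)^{0·-5·3}·(-1)^-5·(-1)^0 = -1.
v=3: a=3^3·(≡2), b=3^6·(≡1) mod 3; (2|3)=-1, (1|3)=+1; (−1)^{3·6·1}·(-1)^6·(+1)^3 = +1.
v=2: v_2(a)=3, v_2(b)=9; units ≡ 1, 7 (mod 8); ε·ε+αω+βω = 0·1+3·0+9·0 ≡ 0  ⇒  (a,b)_2 = +1.
|Ram(-30, 238)| = 2, even; anisotropic at {5, 7}.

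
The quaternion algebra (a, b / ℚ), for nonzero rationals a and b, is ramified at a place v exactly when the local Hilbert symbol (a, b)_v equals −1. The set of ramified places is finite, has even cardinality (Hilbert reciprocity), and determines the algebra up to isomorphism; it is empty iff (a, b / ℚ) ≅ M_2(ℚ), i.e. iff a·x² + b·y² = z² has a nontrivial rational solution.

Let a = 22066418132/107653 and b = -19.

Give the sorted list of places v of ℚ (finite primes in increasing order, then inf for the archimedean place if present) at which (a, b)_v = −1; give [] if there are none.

[13, 19]

(a, b) ≡ (5681, -19) mod (ℚ^×)²; places V = {2, 7, 11, 13, 17, 19, 23, ∞}.
(a,b)_13: α=-3, u≡7; β=0, v≡7 (mod 13); (7|13)=-1, (7|13)=-1; sign (−1)^0·-1^0·-1^-3 = -1.
(a,b)_2: α=2, β=0; u≡1, v≡5 (mod 8); ε(u)ε(v)=0·0, αω(v)=2·1, βω(u)=0·0; sum ≡ 0  ⇒  +1.
(a,b)_11: α=2, u≡4; β=0, v≡3 (mod 11); (4|11)=+1, (3|11)=+1; sign (−1)^0·+1^0·+1^2 = +1.
(a,b)_17: α=2, u≡3; β=0, v≡15 (mod 17); (3|17)=-1, (15|17)=+1; sign (−1)^0·-1^0·+1^2 = +1.
(a,b)_7: α=-2, u≡4; β=0, v≡2 (mod 7); (4|7)=+1, (2|7)=+1; sign (−1)^0·+1^0·+1^-2 = +1.
(a,b)_23: α=1, u≡5; β=0, v≡4 (mod 23); (5|23)=-1, (4|23)=+1; sign (−1)^0·-1^0·+1^1 = +1.
(a,b)_19: α=3, u≡8; β=1, v≡18 (mod 19); (8|19)=-1, (18|19)=-1; sign (−1)^1·-1^1·-1^3 = -1.
(a,b)_∞: sgn(5681)=+, sgn(-19)=−, so +1.
(5681, -19 / ℚ) ramifies at {13, 19}: a division algebra.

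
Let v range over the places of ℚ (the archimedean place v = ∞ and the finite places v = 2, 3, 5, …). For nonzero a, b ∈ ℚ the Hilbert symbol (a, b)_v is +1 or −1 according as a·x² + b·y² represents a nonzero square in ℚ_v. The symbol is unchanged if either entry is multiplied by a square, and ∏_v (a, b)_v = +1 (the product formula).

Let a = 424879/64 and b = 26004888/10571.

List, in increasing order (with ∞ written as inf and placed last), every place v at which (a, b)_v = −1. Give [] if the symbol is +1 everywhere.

Mod squares: a ≡ 8671, b ≡ 2002. Check v ∈ {∞, 2, 3, 7, 11, 13, 23, 29, 31}.
v=7: a=7^2·(≡5), b=7^3·(≡6) mod 7; (5|7)=-1, (6|7)=-1; (−1)^{2·3·3}·(-1)^3·(-1)^2 = -1.
v=∞: 8671 > 0 and 2002 > 0  ⇒  (a,b)_∞ = +1.
v=13: a=13^1·(≡12), b=13^1·(≡7) mod 13; (12|13)=+1, (7|13)=-1; (−1)^{1·1·6}·(+1)^1·(-1)^1 = -1.
v=2: v_2(a)=-6, v_2(b)=3; units ≡ 7, 1 (mod 8); ε·ε+αω+βω = 1·0+-6·0+3·0 ≡ 0  ⇒  (a,b)_2 = +1.
v=31: a=31^0·(≡12), b=31^-2·(≡1) mod 31; (12|31)=-1, (1|31)=+1; (−1)^{0·-2·15}·(-1)^-2·(+1)^0 = +1.
v=23: a=23^1·(≡13), b=23^0·(≡12) mod 23; (13|23)=+1, (12|23)=+1; (−1)^{1·0·11}·(+1)^0·(+1)^1 = +1.
v=29: a=29^1·(≡1), b=29^0·(≡16) mod 29; (1|29)=+1, (16|29)=+1; (−1)^{1·0·14}·(+1)^0·(+1)^1 = +1.
v=3: a=3^0·(≡1), b=3^6·(≡1) mod 3; (1|3)=+1, (1|3)=+1; (−1)^{0·6·1}·(+1)^6·(+1)^0 = +1.
v=11: a=11^0·(≡9), b=11^-1·(≡2) mod 11; (9|11)=+1, (2|11)=-1; (−1)^{0·-1·5}·(+1)^-1·(-1)^0 = +1.
|Ram(8671, 2002)| = 2, even; anisotropic at {7, 13}.

[7, 13]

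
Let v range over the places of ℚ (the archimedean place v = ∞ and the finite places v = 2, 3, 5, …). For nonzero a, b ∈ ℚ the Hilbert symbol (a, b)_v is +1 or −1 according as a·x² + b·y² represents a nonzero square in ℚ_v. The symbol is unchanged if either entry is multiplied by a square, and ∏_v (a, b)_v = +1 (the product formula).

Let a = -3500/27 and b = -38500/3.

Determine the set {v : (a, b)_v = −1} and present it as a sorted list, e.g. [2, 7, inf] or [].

[7, inf]

(a, b) ≡ (-105, -1155) mod (ℚ^×)²; places V = {2, 3, 5, 7, 11, ∞}.
(a,b)_5: α=3, u≡1; β=3, v≡4 (mod 5); (1|5)=+1, (4|5)=+1; sign (−1)^0·+1^3·+1^3 = +1.
(a,b)_∞: sgn(-105)=−, sgn(-1155)=−, so -1.
(a,b)_11: α=0, u≡4; β=1, v≡3 (mod 11); (4|11)=+1, (3|11)=+1; sign (−1)^0·+1^1·+1^0 = +1.
(a,b)_7: α=1, u≡3; β=1, v≡3 (mod 7); (3|7)=-1, (3|7)=-1; sign (−1)^1·-1^1·-1^1 = -1.
(a,b)_2: α=2, β=2; u≡7, v≡5 (mod 8); ε(u)ε(v)=1·0, αω(v)=2·1, βω(u)=2·0; sum ≡ 0  ⇒  +1.
(a,b)_3: α=-3, u≡1; β=-1, v≡2 (mod 3); (1|3)=+1, (2|3)=-1; sign (−1)^1·+1^-1·-1^-3 = +1.
Ram(-105, -1155) = {7, ∞}; no ℚ_7-point on the conic.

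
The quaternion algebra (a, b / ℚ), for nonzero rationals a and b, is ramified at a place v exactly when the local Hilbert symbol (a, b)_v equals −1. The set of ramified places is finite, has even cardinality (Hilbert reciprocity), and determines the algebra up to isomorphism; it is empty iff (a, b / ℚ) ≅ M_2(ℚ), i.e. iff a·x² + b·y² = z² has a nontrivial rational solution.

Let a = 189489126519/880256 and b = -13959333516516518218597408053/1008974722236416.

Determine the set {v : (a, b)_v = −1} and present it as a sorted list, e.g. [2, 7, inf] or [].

[3, 7, 13, 29]

(a, b) ≡ (38454, -9282) mod (ℚ^×)²; places V = {2, 3, 7, 11, 13, 17, 23, 29, ∞}.
(a,b)_2: α=-7, β=-19; u≡3, v≡7 (mod 8); ε(u)ε(v)=1·1, αω(v)=-7·0, βω(u)=-19·1; sum ≡ 0  ⇒  +1.
(a,b)_∞: sgn(38454)=+, sgn(-9282)=−, so +1.
(a,b)_13: α=-1, u≡7; β=-1, v≡12 (mod 13); (7|13)=-1, (12|13)=+1; sign (−1)^0·-1^-1·+1^-1 = -1.
(a,b)_11: α=2, u≡5; β=6, v≡6 (mod 11); (5|11)=+1, (6|11)=-1; sign (−1)^0·+1^6·-1^2 = +1.
(a,b)_3: α=3, u≡2; β=9, v≡2 (mod 3); (2|3)=-1, (2|3)=-1; sign (−1)^1·-1^9·-1^3 = -1.
(a,b)_7: α=6, u≡6; β=13, v≡4 (mod 7); (6|7)=-1, (4|7)=+1; sign (−1)^0·-1^13·+1^6 = -1.
(a,b)_17: α=1, u≡4; β=3, v≡4 (mod 17); (4|17)=+1, (4|17)=+1; sign (−1)^0·+1^3·+1^1 = +1.
(a,b)_23: α=-2, u≡5; β=-6, v≡14 (mod 23); (5|23)=-1, (14|23)=-1; sign (−1)^0·-1^-6·-1^-2 = +1.
(a,b)_29: α=1, u≡19; β=2, v≡26 (mod 29); (19|29)=-1, (26|29)=-1; sign (−1)^0·-1^2·-1^1 = -1.
Ram(38454, -9282) = {3, 7, 13, 29}; no ℚ_3-point on the conic.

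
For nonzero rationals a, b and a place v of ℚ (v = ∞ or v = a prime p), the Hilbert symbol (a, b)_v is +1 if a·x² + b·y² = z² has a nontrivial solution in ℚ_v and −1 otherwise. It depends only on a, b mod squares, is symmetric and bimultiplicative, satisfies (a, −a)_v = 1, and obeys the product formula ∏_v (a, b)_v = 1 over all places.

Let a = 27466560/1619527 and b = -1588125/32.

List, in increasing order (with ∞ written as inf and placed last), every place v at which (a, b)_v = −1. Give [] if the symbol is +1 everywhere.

[3, 5, 7, 11]

(a, b) ≡ (1155, -42) mod (ℚ^×)²; places V = {2, 3, 5, 7, 11, 13, 17, 37, ∞}.
(a,b)_17: α=2, u≡2; β=0, v≡1 (mod 17); (2|17)=+1, (1|17)=+1; sign (−1)^0·+1^0·+1^2 = +1.
(a,b)_3: α=3, u≡1; β=1, v≡1 (mod 3); (1|3)=+1, (1|3)=+1; sign (−1)^1·+1^1·+1^3 = -1.
(a,b)_13: α=-2, u≡2; β=0, v≡12 (mod 13); (2|13)=-1, (12|13)=+1; sign (−1)^0·-1^0·+1^-2 = +1.
(a,b)_37: α=-2, u≡20; β=0, v≡17 (mod 37); (20|37)=-1, (17|37)=-1; sign (−1)^0·-1^0·-1^-2 = +1.
(a,b)_11: α=1, u≡6; β=2, v≡2 (mod 11); (6|11)=-1, (2|11)=-1; sign (−1)^0·-1^2·-1^1 = -1.
(a,b)_∞: sgn(1155)=+, sgn(-42)=−, so +1.
(a,b)_2: α=6, β=-5; u≡3, v≡3 (mod 8); ε(u)ε(v)=1·1, αω(v)=6·1, βω(u)=-5·1; sum ≡ 0  ⇒  +1.
(a,b)_7: α=-1, u≡4; β=1, v≡4 (mod 7); (4|7)=+1, (4|7)=+1; sign (−1)^1·+1^1·+1^-1 = -1.
(a,b)_5: α=1, u≡1; β=4, v≡2 (mod 5); (1|5)=+1, (2|5)=-1; sign (−1)^0·+1^4·-1^1 = -1.
|Ram(1155, -42)| = 4, even; anisotropic at {3, 5, 7, 11}.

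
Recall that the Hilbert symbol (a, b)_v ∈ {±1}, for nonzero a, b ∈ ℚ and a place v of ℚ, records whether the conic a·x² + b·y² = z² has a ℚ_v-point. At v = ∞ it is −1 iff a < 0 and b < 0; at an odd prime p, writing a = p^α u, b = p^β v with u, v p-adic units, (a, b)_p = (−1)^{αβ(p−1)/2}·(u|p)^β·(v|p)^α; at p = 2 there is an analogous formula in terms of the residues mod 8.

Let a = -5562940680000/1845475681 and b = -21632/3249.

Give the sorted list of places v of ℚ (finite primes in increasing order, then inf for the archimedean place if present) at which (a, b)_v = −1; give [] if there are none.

[47, inf]

(a, b) ≡ (-21197, -2) mod (ℚ^×)²; places V = {2, 3, 5, 7, 11, 13, 17, 19, 41, 47, ∞}.
(a,b)_5: α=4, u≡2; β=0, v≡2 (mod 5); (2|5)=-1, (2|5)=-1; sign (−1)^0·-1^0·-1^4 = +1.
(a,b)_19: α=-4, u≡16; β=-2, v≡1 (mod 19); (16|19)=+1, (1|19)=+1; sign (−1)^0·+1^-2·+1^-4 = +1.
(a,b)_47: α=1, u≡45; β=0, v≡45 (mod 47); (45|47)=-1, (45|47)=-1; sign (−1)^0·-1^0·-1^1 = -1.
(a,b)_41: α=1, u≡10; β=0, v≡18 (mod 41); (10|41)=+1, (18|41)=+1; sign (−1)^0·+1^0·+1^1 = +1.
(a,b)_11: α=1, u≡3; β=0, v≡4 (mod 11); (3|11)=+1, (4|11)=+1; sign (−1)^0·+1^0·+1^1 = +1.
(a,b)_13: α=0, u≡5; β=2, v≡11 (mod 13); (5|13)=-1, (11|13)=-1; sign (−1)^0·-1^2·-1^0 = +1.
(a,b)_3: α=8, u≡1; β=-2, v≡1 (mod 3); (1|3)=+1, (1|3)=+1; sign (−1)^0·+1^-2·+1^8 = +1.
(a,b)_∞: sgn(-21197)=−, sgn(-2)=−, so -1.
(a,b)_7: α=-2, u≡6; β=0, v≡5 (mod 7); (6|7)=-1, (5|7)=-1; sign (−1)^0·-1^0·-1^-2 = +1.
(a,b)_2: α=6, β=7; u≡3, v≡7 (mod 8); ε(u)ε(v)=1·1, αω(v)=6·0, βω(u)=7·1; sum ≡ 0  ⇒  +1.
(a,b)_17: α=-2, u≡1; β=0, v≡13 (mod 17); (1|17)=+1, (13|17)=+1; sign (−1)^0·+1^0·+1^-2 = +1.
|Ram(-21197, -2)| = 2, even; anisotropic at {47, ∞}.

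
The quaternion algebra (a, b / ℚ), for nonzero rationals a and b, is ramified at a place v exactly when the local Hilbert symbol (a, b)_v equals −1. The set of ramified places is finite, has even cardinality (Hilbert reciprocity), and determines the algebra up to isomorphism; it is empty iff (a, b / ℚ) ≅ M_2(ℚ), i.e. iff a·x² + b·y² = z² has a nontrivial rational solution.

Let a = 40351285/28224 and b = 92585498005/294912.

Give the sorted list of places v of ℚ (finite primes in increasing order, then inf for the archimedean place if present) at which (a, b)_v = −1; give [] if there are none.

Mod squares: a ≡ 85, b ≡ 10010. Check v ∈ {∞, 2, 3, 5, 7, 11, 13, 17, 23, 53}.
v=7: a=7^-2·(≡1), b=7^1·(≡1) mod 7; (1|7)=+1, (1|7)=+1; (−1)^{-2·1·3}·(+1)^1·(+1)^-2 = +1.
v=∞: 85 > 0 and 10010 > 0  ⇒  (a,b)_∞ = +1.
v=13: a=13^2·(≡7), b=13^1·(≡12) mod 13; (7|13)=-1, (12|13)=+1; (−1)^{2·1·6}·(-1)^1·(+1)^2 = -1.
v=5: a=5^1·(≡3), b=5^1·(≡3) mod 5; (3|5)=-1, (3|5)=-1; (−1)^{1·1·2}·(-1)^1·(-1)^1 = +1.
v=2: v_2(a)=-6, v_2(b)=-15; units ≡ 5, 5 (mod 8); ε·ε+αω+βω = 0·0+-6·1+-15·1 ≡ 1  ⇒  (a,b)_2 = -1.
v=17: a=17^1·(≡12), b=17^2·(≡10) mod 17; (12|17)=-1, (10|17)=-1; (−1)^{1·2·8}·(-1)^2·(-1)^1 = -1.
v=3: a=3^-2·(≡1), b=3^-2·(≡2) mod 3; (1|3)=+1, (2|3)=-1; (−1)^{-2·-2·1}·(+1)^-2·(-1)^-2 = +1.
v=11: a=11^0·(≡2), b=11^3·(≡6) mod 11; (2|11)=-1, (6|11)=-1; (−1)^{0·3·5}·(-1)^3·(-1)^0 = -1.
v=53: a=53^2·(≡19), b=53^0·(≡10) mod 53; (19|53)=-1, (10|53)=+1; (−1)^{2·0·26}·(-1)^0·(+1)^2 = +1.
v=23: a=23^0·(≡13), b=23^2·(≡21) mod 23; (13|23)=+1, (21|23)=-1; (−1)^{0·2·11}·(+1)^2·(-1)^0 = +1.
(85, 10010 / ℚ) ramifies at {2, 11, 13, 17}: a division algebra.

[2, 11, 13, 17]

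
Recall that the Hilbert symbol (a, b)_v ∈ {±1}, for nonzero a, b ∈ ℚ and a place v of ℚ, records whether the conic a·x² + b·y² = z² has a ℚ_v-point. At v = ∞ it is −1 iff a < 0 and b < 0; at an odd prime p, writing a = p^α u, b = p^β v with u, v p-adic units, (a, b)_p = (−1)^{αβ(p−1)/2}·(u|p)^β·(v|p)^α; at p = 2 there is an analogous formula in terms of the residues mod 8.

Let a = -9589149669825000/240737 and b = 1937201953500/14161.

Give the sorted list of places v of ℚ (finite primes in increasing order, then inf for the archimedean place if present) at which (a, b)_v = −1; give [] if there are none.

[2, 3]

(a, b) ≡ (-5610, 15) mod (ℚ^×)²; places V = {2, 3, 5, 7, 11, 17, ∞}.
(a,b)_3: α=9, u≡2; β=7, v≡2 (mod 3); (2|3)=-1, (2|3)=-1; sign (−1)^1·-1^7·-1^9 = -1.
(a,b)_7: α=-2, u≡2; β=-2, v≡1 (mod 7); (2|7)=+1, (1|7)=+1; sign (−1)^0·+1^-2·+1^-2 = +1.
(a,b)_∞: sgn(-5610)=−, sgn(15)=+, so +1.
(a,b)_2: α=3, β=2; u≡3, v≡7 (mod 8); ε(u)ε(v)=1·1, αω(v)=3·0, βω(u)=2·1; sum ≡ 1  ⇒  -1.
(a,b)_11: α=7, u≡6; β=6, v≡3 (mod 11); (6|11)=-1, (3|11)=+1; sign (−1)^0·-1^6·+1^7 = +1.
(a,b)_5: α=5, u≡3; β=3, v≡3 (mod 5); (3|5)=-1, (3|5)=-1; sign (−1)^0·-1^3·-1^5 = +1.
(a,b)_17: α=-3, u≡6; β=-2, v≡15 (mod 17); (6|17)=-1, (15|17)=+1; sign (−1)^0·-1^-2·+1^-3 = +1.
Ram(-5610, 15) = {2, 3}; no ℚ_2-point on the conic.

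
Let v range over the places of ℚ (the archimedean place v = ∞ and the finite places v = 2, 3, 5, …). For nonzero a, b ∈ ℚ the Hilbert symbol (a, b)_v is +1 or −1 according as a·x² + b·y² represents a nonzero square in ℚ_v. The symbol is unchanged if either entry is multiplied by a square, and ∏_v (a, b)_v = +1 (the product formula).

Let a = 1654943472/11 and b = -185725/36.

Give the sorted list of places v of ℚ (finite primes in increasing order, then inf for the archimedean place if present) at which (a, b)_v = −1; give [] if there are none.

[7, 11, 13, 17, 19, 23]

(a, b) ≡ (437437, -7429) mod (ℚ^×)²; places V = {2, 3, 5, 7, 11, 13, 17, 19, 23, ∞}.
(a,b)_23: α=1, u≡20; β=1, v≡14 (mod 23); (20|23)=-1, (14|23)=-1; sign (−1)^1·-1^1·-1^1 = -1.
(a,b)_7: α=1, u≡1; β=0, v≡6 (mod 7); (1|7)=+1, (6|7)=-1; sign (−1)^0·+1^0·-1^1 = -1.
(a,b)_∞: sgn(437437)=+, sgn(-7429)=−, so +1.
(a,b)_13: α=1, u≡7; β=0, v≡11 (mod 13); (7|13)=-1, (11|13)=-1; sign (−1)^0·-1^0·-1^1 = -1.
(a,b)_2: α=4, β=-2; u≡5, v≡3 (mod 8); ε(u)ε(v)=0·1, αω(v)=4·1, βω(u)=-2·1; sum ≡ 0  ⇒  +1.
(a,b)_3: α=2, u≡1; β=-2, v≡2 (mod 3); (1|3)=+1, (2|3)=-1; sign (−1)^0·+1^-2·-1^2 = +1.
(a,b)_11: α=-1, u≡6; β=0, v≡7 (mod 11); (6|11)=-1, (7|11)=-1; sign (−1)^0·-1^0·-1^-1 = -1.
(a,b)_17: α=2, u≡6; β=1, v≡3 (mod 17); (6|17)=-1, (3|17)=-1; sign (−1)^0·-1^1·-1^2 = -1.
(a,b)_19: α=1, u≡12; β=1, v≡14 (mod 19); (12|19)=-1, (14|19)=-1; sign (−1)^1·-1^1·-1^1 = -1.
(a,b)_5: α=0, u≡2; β=2, v≡1 (mod 5); (2|5)=-1, (1|5)=+1; sign (−1)^0·-1^2·+1^0 = +1.
(437437, -7429 / ℚ) ramifies at {7, 11, 13, 17, 19, 23}: a division algebra.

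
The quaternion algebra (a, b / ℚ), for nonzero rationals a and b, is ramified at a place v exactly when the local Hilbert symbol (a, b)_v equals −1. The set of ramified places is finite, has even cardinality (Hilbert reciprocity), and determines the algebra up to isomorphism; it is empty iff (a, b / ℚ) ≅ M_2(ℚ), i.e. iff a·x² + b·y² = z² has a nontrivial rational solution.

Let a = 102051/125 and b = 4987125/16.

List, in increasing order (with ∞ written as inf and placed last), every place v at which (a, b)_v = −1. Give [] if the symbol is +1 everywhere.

[5, 13, 17, 31]

(a, b) ≡ (56695, 22165) mod (ℚ^×)²; places V = {2, 3, 5, 11, 13, 17, 23, 29, 31, ∞}.
(a,b)_29: α=1, u≡14; β=0, v≡16 (mod 29); (14|29)=-1, (16|29)=+1; sign (−1)^0·-1^0·+1^1 = +1.
(a,b)_5: α=-3, u≡1; β=3, v≡2 (mod 5); (1|5)=+1, (2|5)=-1; sign (−1)^0·+1^3·-1^-3 = -1.
(a,b)_31: α=0, u≡30; β=1, v≡1 (mod 31); (30|31)=-1, (1|31)=+1; sign (−1)^0·-1^1·+1^0 = -1.
(a,b)_23: α=1, u≡9; β=0, v≡18 (mod 23); (9|23)=+1, (18|23)=+1; sign (−1)^0·+1^0·+1^1 = +1.
(a,b)_13: α=0, u≡5; β=1, v≡7 (mod 13); (5|13)=-1, (7|13)=-1; sign (−1)^0·-1^1·-1^0 = -1.
(a,b)_11: α=0, u≡1; β=1, v≡2 (mod 11); (1|11)=+1, (2|11)=-1; sign (−1)^0·+1^1·-1^0 = +1.
(a,b)_3: α=2, u≡1; β=2, v≡1 (mod 3); (1|3)=+1, (1|3)=+1; sign (−1)^0·+1^2·+1^2 = +1.
(a,b)_17: α=1, u≡6; β=0, v≡12 (mod 17); (6|17)=-1, (12|17)=-1; sign (−1)^0·-1^0·-1^1 = -1.
(a,b)_2: α=0, β=-4; u≡7, v≡5 (mod 8); ε(u)ε(v)=1·0, αω(v)=0·1, βω(u)=-4·0; sum ≡ 0  ⇒  +1.
(a,b)_∞: sgn(56695)=+, sgn(22165)=+, so +1.
|Ram(56695, 22165)| = 4, even; anisotropic at {5, 13, 17, 31}.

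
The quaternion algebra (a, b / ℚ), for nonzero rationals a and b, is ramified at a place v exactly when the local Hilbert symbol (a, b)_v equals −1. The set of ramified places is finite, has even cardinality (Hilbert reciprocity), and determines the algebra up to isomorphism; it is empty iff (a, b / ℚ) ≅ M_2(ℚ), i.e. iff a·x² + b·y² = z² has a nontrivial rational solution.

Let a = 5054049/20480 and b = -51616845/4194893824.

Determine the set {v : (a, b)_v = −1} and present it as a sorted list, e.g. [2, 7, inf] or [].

Mod squares: a ≡ 23205, b ≡ -5. Check v ∈ {∞, 2, 3, 5, 7, 11, 13, 17, 23}.
v=∞: 23205 > 0 and -5 < 0  ⇒  (a,b)_∞ = +1.
v=7: a=7^1·(≡4), b=7^2·(≡2) mod 7; (4|7)=+1, (2|7)=+1; (−1)^{1·2·3}·(+1)^2·(+1)^1 = +1.
v=11: a=11^2·(≡10), b=11^-2·(≡8) mod 11; (10|11)=-1, (8|11)=-1; (−1)^{2·-2·5}·(-1)^-2·(-1)^2 = +1.
v=23: a=23^0·(≡19), b=23^-2·(≡1) mod 23; (19|23)=-1, (1|23)=+1; (−1)^{0·-2·11}·(-1)^-2·(+1)^0 = +1.
v=13: a=13^1·(≡12), b=13^0·(≡8) mod 13; (12|13)=+1, (8|13)=-1; (−1)^{1·0·6}·(+1)^0·(-1)^1 = -1.
v=3: a=3^3·(≡1), b=3^6·(≡1) mod 3; (1|3)=+1, (1|3)=+1; (−1)^{3·6·1}·(+1)^6·(+1)^3 = +1.
v=5: a=5^-1·(≡4), b=5^1·(≡4) mod 5; (4|5)=+1, (4|5)=+1; (−1)^{-1·1·2}·(+1)^1·(+1)^-1 = +1.
v=17: a=17^1·(≡10), b=17^2·(≡12) mod 17; (10|17)=-1, (12|17)=-1; (−1)^{1·2·8}·(-1)^2·(-1)^1 = -1.
v=2: v_2(a)=-12, v_2(b)=-16; units ≡ 5, 3 (mod 8); ε·ε+αω+βω = 0·1+-12·1+-16·1 ≡ 0  ⇒  (a,b)_2 = +1.
|Ram(23205, -5)| = 2, even; anisotropic at {13, 17}.

[13, 17]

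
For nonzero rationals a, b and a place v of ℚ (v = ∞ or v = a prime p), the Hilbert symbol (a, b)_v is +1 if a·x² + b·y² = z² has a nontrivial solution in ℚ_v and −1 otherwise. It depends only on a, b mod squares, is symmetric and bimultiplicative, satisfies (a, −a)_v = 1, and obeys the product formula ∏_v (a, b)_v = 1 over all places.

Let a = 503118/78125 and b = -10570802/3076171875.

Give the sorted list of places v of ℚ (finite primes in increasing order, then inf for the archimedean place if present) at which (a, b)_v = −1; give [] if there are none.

(a, b) ≡ (2310, -70) mod (ℚ^×)²; places V = {2, 3, 5, 7, 11, 19, ∞}.
(a,b)_5: α=-7, u≡3; β=-11, v≡1 (mod 5); (3|5)=-1, (1|5)=+1; sign (−1)^0·-1^-11·+1^-7 = -1.
(a,b)_7: α=1, u≡1; β=-1, v≡4 (mod 7); (1|7)=+1, (4|7)=+1; sign (−1)^1·+1^-1·+1^1 = -1.
(a,b)_∞: sgn(2310)=+, sgn(-70)=−, so +1.
(a,b)_19: α=0, u≡7; β=2, v≡11 (mod 19); (7|19)=+1, (11|19)=+1; sign (−1)^0·+1^2·+1^0 = +1.
(a,b)_2: α=1, β=1; u≡3, v≡5 (mod 8); ε(u)ε(v)=1·0, αω(v)=1·1, βω(u)=1·1; sum ≡ 0  ⇒  +1.
(a,b)_3: α=3, u≡2; β=-2, v≡2 (mod 3); (2|3)=-1, (2|3)=-1; sign (−1)^0·-1^-2·-1^3 = -1.
(a,b)_11: α=3, u≡5; β=4, v≡10 (mod 11); (5|11)=+1, (10|11)=-1; sign (−1)^0·+1^4·-1^3 = -1.
Ram(2310, -70) = {3, 5, 7, 11}; no ℚ_3-point on the conic.

[3, 5, 7, 11]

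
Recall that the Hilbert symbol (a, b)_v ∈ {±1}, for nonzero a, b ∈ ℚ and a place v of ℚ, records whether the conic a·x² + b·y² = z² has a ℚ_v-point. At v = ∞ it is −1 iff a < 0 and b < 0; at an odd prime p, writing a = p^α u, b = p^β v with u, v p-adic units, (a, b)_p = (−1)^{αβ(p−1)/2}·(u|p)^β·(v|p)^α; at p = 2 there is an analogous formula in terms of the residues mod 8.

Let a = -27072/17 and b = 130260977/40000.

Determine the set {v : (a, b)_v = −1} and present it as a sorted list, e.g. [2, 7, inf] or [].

[7, 17]

(a, b) ≡ (-799, 8897) mod (ℚ^×)²; places V = {2, 3, 5, 7, 11, 17, 31, 41, 47, ∞}.
(a,b)_47: α=1, u≡38; β=0, v≡18 (mod 47); (38|47)=-1, (18|47)=+1; sign (−1)^0·-1^0·+1^1 = +1.
(a,b)_2: α=6, β=-6; u≡1, v≡1 (mod 8); ε(u)ε(v)=0·0, αω(v)=6·0, βω(u)=-6·0; sum ≡ 0  ⇒  +1.
(a,b)_∞: sgn(-799)=−, sgn(8897)=+, so +1.
(a,b)_17: α=-1, u≡9; β=0, v≡10 (mod 17); (9|17)=+1, (10|17)=-1; sign (−1)^0·+1^0·-1^-1 = -1.
(a,b)_41: α=0, u≡21; β=1, v≡38 (mod 41); (21|41)=+1, (38|41)=-1; sign (−1)^0·+1^1·-1^0 = +1.
(a,b)_7: α=0, u≡6; β=1, v≡1 (mod 7); (6|7)=-1, (1|7)=+1; sign (−1)^0·-1^1·+1^0 = -1.
(a,b)_5: α=0, u≡4; β=-4, v≡3 (mod 5); (4|5)=+1, (3|5)=-1; sign (−1)^0·+1^-4·-1^0 = +1.
(a,b)_31: α=0, u≡25; β=1, v≡1 (mod 31); (25|31)=+1, (1|31)=+1; sign (−1)^0·+1^1·+1^0 = +1.
(a,b)_3: α=2, u≡2; β=0, v≡2 (mod 3); (2|3)=-1, (2|3)=-1; sign (−1)^0·-1^0·-1^2 = +1.
(a,b)_11: α=0, u≡9; β=4, v≡5 (mod 11); (9|11)=+1, (5|11)=+1; sign (−1)^0·+1^4·+1^0 = +1.
(-799, 8897 / ℚ) ramifies at {7, 17}: a division algebra.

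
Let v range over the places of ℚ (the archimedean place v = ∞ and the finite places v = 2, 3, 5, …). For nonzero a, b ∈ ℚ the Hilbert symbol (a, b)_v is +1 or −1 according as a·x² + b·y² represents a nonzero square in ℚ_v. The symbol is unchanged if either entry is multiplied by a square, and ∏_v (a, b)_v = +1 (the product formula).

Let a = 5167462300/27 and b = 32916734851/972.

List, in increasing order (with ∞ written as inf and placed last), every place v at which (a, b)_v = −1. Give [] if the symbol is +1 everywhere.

Mod squares: a ≡ 21, b ≡ 273. Check v ∈ {∞, 2, 3, 5, 7, 11, 13, 19}.
v=19: a=19^2·(≡10), b=19^2·(≡9) mod 19; (10|19)=-1, (9|19)=+1; (−1)^{2·2·9}·(-1)^2·(+1)^2 = +1.
v=2: v_2(a)=2, v_2(b)=-2; units ≡ 5, 1 (mod 8); ε·ε+αω+βω = 0·0+2·0+-2·1 ≡ 0  ⇒  (a,b)_2 = +1.
v=7: a=7^1·(≡5), b=7^3·(≡1) mod 7; (5|7)=-1, (1|7)=+1; (−1)^{1·3·3}·(-1)^3·(+1)^1 = +1.
v=∞: 21 > 0 and 273 > 0  ⇒  (a,b)_∞ = +1.
v=13: a=13^2·(≡11), b=13^3·(≡7) mod 13; (11|13)=-1, (7|13)=-1; (−1)^{2·3·6}·(-1)^3·(-1)^2 = -1.
v=3: a=3^-3·(≡1), b=3^-5·(≡1) mod 3; (1|3)=+1, (1|3)=+1; (−1)^{-3·-5·1}·(+1)^-5·(+1)^-3 = -1.
v=11: a=11^2·(≡2), b=11^2·(≡3) mod 11; (2|11)=-1, (3|11)=+1; (−1)^{2·2·5}·(-1)^2·(+1)^2 = +1.
v=5: a=5^2·(≡1), b=5^0·(≡3) mod 5; (1|5)=+1, (3|5)=-1; (−1)^{2·0·2}·(+1)^0·(-1)^2 = +1.
(21, 273 / ℚ) ramifies at {3, 13}: a division algebra.

[3, 13]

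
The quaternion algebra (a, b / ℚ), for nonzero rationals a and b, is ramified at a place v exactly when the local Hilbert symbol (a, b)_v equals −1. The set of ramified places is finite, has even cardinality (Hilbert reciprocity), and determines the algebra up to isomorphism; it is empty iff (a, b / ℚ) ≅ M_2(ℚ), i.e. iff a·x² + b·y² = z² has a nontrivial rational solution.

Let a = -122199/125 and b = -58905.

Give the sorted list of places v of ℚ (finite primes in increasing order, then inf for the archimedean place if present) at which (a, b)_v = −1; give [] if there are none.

[7, inf]

(a, b) ≡ (-1155, -6545) mod (ℚ^×)²; places V = {2, 3, 5, 7, 11, 17, 23, ∞}.
(a,b)_7: α=1, u≡6; β=1, v≡6 (mod 7); (6|7)=-1, (6|7)=-1; sign (−1)^1·-1^1·-1^1 = -1.
(a,b)_11: α=1, u≡3; β=1, v≡2 (mod 11); (3|11)=+1, (2|11)=-1; sign (−1)^1·+1^1·-1^1 = +1.
(a,b)_2: α=0, β=0; u≡5, v≡7 (mod 8); ε(u)ε(v)=0·1, αω(v)=0·0, βω(u)=0·1; sum ≡ 0  ⇒  +1.
(a,b)_17: α=0, u≡8; β=1, v≡3 (mod 17); (8|17)=+1, (3|17)=-1; sign (−1)^0·+1^1·-1^0 = +1.
(a,b)_5: α=-3, u≡1; β=1, v≡4 (mod 5); (1|5)=+1, (4|5)=+1; sign (−1)^0·+1^1·+1^-3 = +1.
(a,b)_3: α=1, u≡2; β=2, v≡1 (mod 3); (2|3)=-1, (1|3)=+1; sign (−1)^0·-1^2·+1^1 = +1.
(a,b)_23: α=2, u≡16; β=0, v≡21 (mod 23); (16|23)=+1, (21|23)=-1; sign (−1)^0·+1^0·-1^2 = +1.
(a,b)_∞: sgn(-1155)=−, sgn(-6545)=−, so -1.
(-1155, -6545 / ℚ) ramifies at {7, ∞}: a division algebra.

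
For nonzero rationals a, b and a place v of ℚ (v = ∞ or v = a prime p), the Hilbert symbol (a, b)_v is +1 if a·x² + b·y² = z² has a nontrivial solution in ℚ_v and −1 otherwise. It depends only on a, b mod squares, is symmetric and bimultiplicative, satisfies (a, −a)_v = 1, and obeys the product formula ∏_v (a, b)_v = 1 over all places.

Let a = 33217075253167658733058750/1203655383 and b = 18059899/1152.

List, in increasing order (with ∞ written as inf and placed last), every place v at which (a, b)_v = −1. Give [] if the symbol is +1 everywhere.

[2, 11]

(a, b) ≡ (2002, 124982) mod (ℚ^×)²; places V = {2, 3, 5, 7, 11, 13, 17, 19, 23, 31, 47, ∞}.
(a,b)_5: α=4, u≡3; β=0, v≡2 (mod 5); (3|5)=-1, (2|5)=-1; sign (−1)^0·-1^0·-1^4 = +1.
(a,b)_7: α=-1, u≡3; β=0, v≡1 (mod 7); (3|7)=-1, (1|7)=+1; sign (−1)^0·-1^0·+1^-1 = +1.
(a,b)_23: α=4, u≡13; β=1, v≡8 (mod 23); (13|23)=+1, (8|23)=+1; sign (−1)^0·+1^1·+1^4 = +1.
(a,b)_19: α=6, u≡1; β=1, v≡7 (mod 19); (1|19)=+1, (7|19)=+1; sign (−1)^0·+1^1·+1^6 = +1.
(a,b)_2: α=1, β=-7; u≡1, v≡3 (mod 8); ε(u)ε(v)=0·1, αω(v)=1·1, βω(u)=-7·0; sum ≡ 1  ⇒  -1.
(a,b)_∞: sgn(2002)=+, sgn(124982)=+, so +1.
(a,b)_31: α=-2, u≡16; β=0, v≡21 (mod 31); (16|31)=+1, (21|31)=-1; sign (−1)^0·+1^0·-1^-2 = +1.
(a,b)_17: α=4, u≡4; β=2, v≡13 (mod 17); (4|17)=+1, (13|17)=+1; sign (−1)^0·+1^2·+1^4 = +1.
(a,b)_47: α=-2, u≡28; β=0, v≡16 (mod 47); (28|47)=+1, (16|47)=+1; sign (−1)^0·+1^0·+1^-2 = +1.
(a,b)_3: α=-4, u≡1; β=-2, v≡2 (mod 3); (1|3)=+1, (2|3)=-1; sign (−1)^0·+1^-2·-1^-4 = +1.
(a,b)_13: α=3, u≡7; β=1, v≡7 (mod 13); (7|13)=-1, (7|13)=-1; sign (−1)^0·-1^1·-1^3 = +1.
(a,b)_11: α=1, u≡7; β=1, v≡6 (mod 11); (7|11)=-1, (6|11)=-1; sign (−1)^1·-1^1·-1^1 = -1.
|Ram(2002, 124982)| = 2, even; anisotropic at {2, 11}.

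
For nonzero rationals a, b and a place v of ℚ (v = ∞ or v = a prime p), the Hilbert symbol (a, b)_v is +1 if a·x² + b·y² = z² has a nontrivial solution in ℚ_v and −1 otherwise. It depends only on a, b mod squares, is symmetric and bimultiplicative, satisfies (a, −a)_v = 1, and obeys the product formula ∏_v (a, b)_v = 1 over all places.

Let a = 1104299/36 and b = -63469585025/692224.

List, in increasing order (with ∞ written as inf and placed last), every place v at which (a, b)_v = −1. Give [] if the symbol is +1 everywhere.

Mod squares: a ≡ 3059, b ≡ -161. Check v ∈ {∞, 2, 3, 5, 7, 11, 13, 19, 23}.
v=11: a=11^0·(≡3), b=11^2·(≡3) mod 11; (3|11)=+1, (3|11)=+1; (−1)^{0·2·5}·(+1)^2·(+1)^0 = +1.
v=5: a=5^0·(≡4), b=5^2·(≡1) mod 5; (4|5)=+1, (1|5)=+1; (−1)^{0·2·2}·(+1)^2·(+1)^0 = +1.
v=19: a=19^3·(≡5), b=19^4·(≡12) mod 19; (5|19)=+1, (12|19)=-1; (−1)^{3·4·9}·(+1)^4·(-1)^3 = -1.
v=7: a=7^1·(≡5), b=7^1·(≡3) mod 7; (5|7)=-1, (3|7)=-1; (−1)^{1·1·3}·(-1)^1·(-1)^1 = -1.
v=3: a=3^-2·(≡2), b=3^0·(≡1) mod 3; (2|3)=-1, (1|3)=+1; (−1)^{-2·0·1}·(-1)^0·(+1)^-2 = +1.
v=2: v_2(a)=-2, v_2(b)=-12; units ≡ 3, 7 (mod 8); ε·ε+αω+βω = 1·1+-2·0+-12·1 ≡ 1  ⇒  (a,b)_2 = -1.
v=∞: 3059 > 0 and -161 < 0  ⇒  (a,b)_∞ = +1.
v=23: a=23^1·(≡8), b=23^1·(≡13) mod 23; (8|23)=+1, (13|23)=+1; (−1)^{1·1·11}·(+1)^1·(+1)^1 = -1.
v=13: a=13^0·(≡4), b=13^-2·(≡11) mod 13; (4|13)=+1, (11|13)=-1; (−1)^{0·-2·6}·(+1)^-2·(-1)^0 = +1.
|Ram(3059, -161)| = 4, even; anisotropic at {2, 7, 19, 23}.

[2, 7, 19, 23]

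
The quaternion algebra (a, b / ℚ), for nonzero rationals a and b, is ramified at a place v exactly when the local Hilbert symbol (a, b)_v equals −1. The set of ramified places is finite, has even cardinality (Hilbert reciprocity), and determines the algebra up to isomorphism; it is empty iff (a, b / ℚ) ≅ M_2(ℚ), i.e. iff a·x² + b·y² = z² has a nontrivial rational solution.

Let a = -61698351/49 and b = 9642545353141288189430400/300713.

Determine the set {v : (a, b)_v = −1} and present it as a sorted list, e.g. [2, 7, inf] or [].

[13, 37]

(a, b) ≡ (-365079, 10399818) mod (ℚ^×)²; places V = {2, 3, 5, 7, 11, 13, 17, 19, 23, 31, 37, ∞}.
(a,b)_17: α=0, u≡15; β=-1, v≡8 (mod 17); (15|17)=+1, (8|17)=+1; sign (−1)^0·+1^-1·+1^0 = +1.
(a,b)_5: α=0, u≡1; β=2, v≡2 (mod 5); (1|5)=+1, (2|5)=-1; sign (−1)^0·+1^2·-1^0 = +1.
(a,b)_23: α=1, u≡15; β=1, v≡8 (mod 23); (15|23)=-1, (8|23)=+1; sign (−1)^1·-1^1·+1^1 = +1.
(a,b)_3: α=1, u≡2; β=3, v≡1 (mod 3); (2|3)=-1, (1|3)=+1; sign (−1)^1·-1^3·+1^1 = +1.
(a,b)_19: α=0, u≡11; β=-2, v≡1 (mod 19); (11|19)=+1, (1|19)=+1; sign (−1)^0·+1^-2·+1^0 = +1.
(a,b)_∞: sgn(-365079)=−, sgn(10399818)=+, so +1.
(a,b)_31: α=0, u≡20; β=1, v≡11 (mod 31); (20|31)=+1, (11|31)=-1; sign (−1)^0·+1^1·-1^0 = +1.
(a,b)_11: α=1, u≡5; β=3, v≡2 (mod 11); (5|11)=+1, (2|11)=-1; sign (−1)^1·+1^3·-1^1 = +1.
(a,b)_37: α=1, u≡21; β=4, v≡2 (mod 37); (21|37)=+1, (2|37)=-1; sign (−1)^0·+1^4·-1^1 = -1.
(a,b)_7: α=-2, u≡6; β=-2, v≡1 (mod 7); (6|7)=-1, (1|7)=+1; sign (−1)^0·-1^-2·+1^-2 = +1.
(a,b)_2: α=0, β=7; u≡1, v≡5 (mod 8); ε(u)ε(v)=0·0, αω(v)=0·1, βω(u)=7·0; sum ≡ 0  ⇒  +1.
(a,b)_13: α=3, u≡1; β=7, v≡7 (mod 13); (1|13)=+1, (7|13)=-1; sign (−1)^0·+1^7·-1^3 = -1.
Ram(-365079, 10399818) = {13, 37}; no ℚ_13-point on the conic.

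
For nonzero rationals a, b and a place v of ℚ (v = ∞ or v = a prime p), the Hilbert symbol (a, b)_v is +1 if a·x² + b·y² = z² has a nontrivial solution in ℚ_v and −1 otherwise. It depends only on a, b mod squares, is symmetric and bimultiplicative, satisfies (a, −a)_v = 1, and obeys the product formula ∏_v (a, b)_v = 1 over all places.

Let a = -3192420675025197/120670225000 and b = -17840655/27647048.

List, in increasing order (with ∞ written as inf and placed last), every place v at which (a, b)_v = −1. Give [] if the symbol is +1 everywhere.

[5, inf]

(a, b) ≡ (-206770, -8990) mod (ℚ^×)²; places V = {2, 3, 5, 7, 11, 13, 23, 29, 31, ∞}.
(a,b)_13: α=-6, u≡8; β=-4, v≡2 (mod 13); (8|13)=-1, (2|13)=-1; sign (−1)^0·-1^-4·-1^-6 = +1.
(a,b)_2: α=-3, β=-3; u≡7, v≡1 (mod 8); ε(u)ε(v)=1·0, αω(v)=-3·0, βω(u)=-3·0; sum ≡ 0  ⇒  +1.
(a,b)_∞: sgn(-206770)=−, sgn(-8990)=−, so -1.
(a,b)_23: α=1, u≡8; β=0, v≡13 (mod 23); (8|23)=+1, (13|23)=+1; sign (−1)^0·+1^0·+1^1 = +1.
(a,b)_11: α=2, u≡8; β=-2, v≡2 (mod 11); (8|11)=-1, (2|11)=-1; sign (−1)^0·-1^-2·-1^2 = +1.
(a,b)_5: α=-5, u≡4; β=1, v≡3 (mod 5); (4|5)=+1, (3|5)=-1; sign (−1)^0·+1^1·-1^-5 = -1.
(a,b)_3: α=12, u≡2; β=4, v≡1 (mod 3); (2|3)=-1, (1|3)=+1; sign (−1)^0·-1^4·+1^12 = +1.
(a,b)_29: α=1, u≡1; β=1, v≡7 (mod 29); (1|29)=+1, (7|29)=+1; sign (−1)^0·+1^1·+1^1 = +1.
(a,b)_31: α=1, u≡24; β=1, v≡9 (mod 31); (24|31)=-1, (9|31)=+1; sign (−1)^1·-1^1·+1^1 = +1.
(a,b)_7: α=4, u≡3; β=2, v≡5 (mod 7); (3|7)=-1, (5|7)=-1; sign (−1)^0·-1^2·-1^4 = +1.
(-206770, -8990 / ℚ) ramifies at {5, ∞}: a division algebra.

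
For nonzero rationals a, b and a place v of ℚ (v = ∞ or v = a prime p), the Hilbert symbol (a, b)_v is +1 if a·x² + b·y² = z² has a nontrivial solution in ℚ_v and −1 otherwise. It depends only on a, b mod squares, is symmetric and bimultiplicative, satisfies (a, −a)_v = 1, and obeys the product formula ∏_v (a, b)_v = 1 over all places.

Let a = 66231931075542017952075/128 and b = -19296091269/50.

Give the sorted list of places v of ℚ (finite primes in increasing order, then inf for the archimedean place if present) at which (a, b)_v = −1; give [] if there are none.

[2, 13]

Mod squares: a ≡ 10374, b ≡ -1482. Check v ∈ {∞, 2, 3, 5, 7, 13, 19}.
v=∞: 10374 > 0 and -1482 < 0  ⇒  (a,b)_∞ = +1.
v=7: a=7^5·(≡5), b=7^2·(≡1) mod 7; (5|7)=-1, (1|7)=+1; (−1)^{5·2·3}·(-1)^2·(+1)^5 = +1.
v=2: v_2(a)=-7, v_2(b)=-1; units ≡ 3, 3 (mod 8); ε·ε+αω+βω = 1·1+-7·1+-1·1 ≡ 1  ⇒  (a,b)_2 = -1.
v=19: a=19^3·(≡2), b=19^1·(≡1) mod 19; (2|19)=-1, (1|19)=+1; (−1)^{3·1·9}·(-1)^1·(+1)^3 = +1.
v=13: a=13^3·(≡5), b=13^1·(≡12) mod 13; (5|13)=-1, (12|13)=+1; (−1)^{3·1·6}·(-1)^1·(+1)^3 = -1.
v=3: a=3^21·(≡2), b=3^13·(≡1) mod 3; (2|3)=-1, (1|3)=+1; (−1)^{21·13·1}·(-1)^13·(+1)^21 = +1.
v=5: a=5^2·(≡1), b=5^-2·(≡3) mod 5; (1|5)=+1, (3|5)=-1; (−1)^{2·-2·2}·(+1)^-2·(-1)^2 = +1.
|Ram(10374, -1482)| = 2, even; anisotropic at {2, 13}.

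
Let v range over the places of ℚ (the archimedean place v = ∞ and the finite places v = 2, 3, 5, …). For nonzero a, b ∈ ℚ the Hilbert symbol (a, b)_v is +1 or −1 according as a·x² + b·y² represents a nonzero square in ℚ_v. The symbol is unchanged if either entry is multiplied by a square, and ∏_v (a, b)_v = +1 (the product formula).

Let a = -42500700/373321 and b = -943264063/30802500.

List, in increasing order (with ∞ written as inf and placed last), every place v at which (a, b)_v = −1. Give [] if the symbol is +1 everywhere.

[11, 23, 29, 31, 53, inf]

Mod squares: a ≡ -583, b ≡ -392863. Check v ∈ {∞, 2, 3, 5, 7, 11, 13, 19, 23, 29, 31, 37, 47, 53}.
v=31: a=31^0·(≡6), b=31^1·(≡22) mod 31; (6|31)=-1, (22|31)=-1; (−1)^{0·1·15}·(-1)^1·(-1)^0 = -1.
v=19: a=19^0·(≡17), b=19^1·(≡15) mod 19; (17|19)=+1, (15|19)=-1; (−1)^{0·1·9}·(+1)^1·(-1)^0 = +1.
v=47: a=47^-2·(≡3), b=47^0·(≡26) mod 47; (3|47)=+1, (26|47)=-1; (−1)^{-2·0·23}·(+1)^0·(-1)^-2 = +1.
v=5: a=5^2·(≡2), b=5^-4·(≡3) mod 5; (2|5)=-1, (3|5)=-1; (−1)^{2·-4·2}·(-1)^-4·(-1)^2 = +1.
v=53: a=53^1·(≡25), b=53^0·(≡32) mod 53; (25|53)=+1, (32|53)=-1; (−1)^{1·0·26}·(+1)^0·(-1)^1 = -1.
v=∞: -583 < 0 and -392863 < 0  ⇒  (a,b)_∞ = -1.
v=23: a=23^0·(≡10), b=23^1·(≡1) mod 23; (10|23)=-1, (1|23)=+1; (−1)^{0·1·11}·(-1)^1·(+1)^0 = -1.
v=7: a=7^0·(≡6), b=7^4·(≡5) mod 7; (6|7)=-1, (5|7)=-1; (−1)^{0·4·3}·(-1)^4·(-1)^0 = +1.
v=2: v_2(a)=2, v_2(b)=-2; units ≡ 1, 1 (mod 8); ε·ε+αω+βω = 0·0+2·0+-2·0 ≡ 0  ⇒  (a,b)_2 = +1.
v=11: a=11^1·(≡2), b=11^0·(≡2) mod 11; (2|11)=-1, (2|11)=-1; (−1)^{1·0·5}·(-1)^0·(-1)^1 = -1.
v=3: a=3^6·(≡2), b=3^-2·(≡2) mod 3; (2|3)=-1, (2|3)=-1; (−1)^{6·-2·1}·(-1)^-2·(-1)^6 = +1.
v=13: a=13^-2·(≡8), b=13^0·(≡12) mod 13; (8|13)=-1, (12|13)=+1; (−1)^{-2·0·6}·(-1)^0·(+1)^-2 = +1.
v=37: a=37^0·(≡27), b=37^-2·(≡34) mod 37; (27|37)=+1, (34|37)=+1; (−1)^{0·-2·18}·(+1)^-2·(+1)^0 = +1.
v=29: a=29^0·(≡19), b=29^1·(≡28) mod 29; (19|29)=-1, (28|29)=+1; (−1)^{0·1·14}·(-1)^1·(+1)^0 = -1.
(-583, -392863 / ℚ) ramifies at {11, 23, 29, 31, 53, ∞}: a division algebra.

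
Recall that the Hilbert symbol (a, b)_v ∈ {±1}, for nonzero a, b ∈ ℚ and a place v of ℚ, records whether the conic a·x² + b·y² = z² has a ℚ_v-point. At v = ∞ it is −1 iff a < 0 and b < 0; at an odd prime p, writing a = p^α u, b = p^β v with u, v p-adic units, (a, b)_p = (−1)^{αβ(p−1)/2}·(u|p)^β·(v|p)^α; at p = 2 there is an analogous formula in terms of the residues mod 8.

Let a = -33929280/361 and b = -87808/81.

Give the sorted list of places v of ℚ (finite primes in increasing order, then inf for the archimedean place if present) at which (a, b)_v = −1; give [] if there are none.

[5, 7, 17, inf]

Mod squares: a ≡ -6545, b ≡ -7. Check v ∈ {∞, 2, 3, 5, 7, 11, 17, 19}.
v=2: v_2(a)=6, v_2(b)=8; units ≡ 7, 1 (mod 8); ε·ε+αω+βω = 1·0+6·0+8·0 ≡ 0  ⇒  (a,b)_2 = +1.
v=7: a=7^1·(≡3), b=7^3·(≡6) mod 7; (3|7)=-1, (6|7)=-1; (−1)^{1·3·3}·(-1)^3·(-1)^1 = -1.
v=∞: -6545 < 0 and -7 < 0  ⇒  (a,b)_∞ = -1.
v=11: a=11^1·(≡7), b=11^0·(≡4) mod 11; (7|11)=-1, (4|11)=+1; (−1)^{1·0·5}·(-1)^0·(+1)^1 = +1.
v=3: a=3^4·(≡1), b=3^-4·(≡2) mod 3; (1|3)=+1, (2|3)=-1; (−1)^{4·-4·1}·(+1)^-4·(-1)^4 = +1.
v=19: a=19^-2·(≡8), b=19^0·(≡2) mod 19; (8|19)=-1, (2|19)=-1; (−1)^{-2·0·9}·(-1)^0·(-1)^-2 = +1.
v=17: a=17^1·(≡7), b=17^0·(≡5) mod 17; (7|17)=-1, (5|17)=-1; (−1)^{1·0·8}·(-1)^0·(-1)^1 = -1.
v=5: a=5^1·(≡4), b=5^0·(≡2) mod 5; (4|5)=+1, (2|5)=-1; (−1)^{1·0·2}·(+1)^0·(-1)^1 = -1.
|Ram(-6545, -7)| = 4, even; anisotropic at {5, 7, 17, ∞}.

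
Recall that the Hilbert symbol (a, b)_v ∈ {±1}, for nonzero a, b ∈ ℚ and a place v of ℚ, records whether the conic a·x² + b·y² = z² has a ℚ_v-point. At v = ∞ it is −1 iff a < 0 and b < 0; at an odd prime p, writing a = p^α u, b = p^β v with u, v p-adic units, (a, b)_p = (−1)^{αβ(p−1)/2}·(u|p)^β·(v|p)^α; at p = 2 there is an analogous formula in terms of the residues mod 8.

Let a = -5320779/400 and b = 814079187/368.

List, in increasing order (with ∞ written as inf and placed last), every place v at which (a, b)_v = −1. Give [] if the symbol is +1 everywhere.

[]

(a, b) ≡ (-51, 69) mod (ℚ^×)²; places V = {2, 3, 5, 17, 19, 23, ∞}.
(a,b)_∞: sgn(-51)=−, sgn(69)=+, so +1.
(a,b)_23: α=0, u≡2; β=-1, v≡9 (mod 23); (2|23)=+1, (9|23)=+1; sign (−1)^0·+1^-1·+1^0 = +1.
(a,b)_19: α=2, u≡5; β=2, v≡2 (mod 19); (5|19)=+1, (2|19)=-1; sign (−1)^0·+1^2·-1^2 = +1.
(a,b)_17: α=3, u≡10; β=4, v≡16 (mod 17); (10|17)=-1, (16|17)=+1; sign (−1)^0·-1^4·+1^3 = +1.
(a,b)_3: α=1, u≡1; β=3, v≡2 (mod 3); (1|3)=+1, (2|3)=-1; sign (−1)^1·+1^3·-1^1 = +1.
(a,b)_5: α=-2, u≡1; β=0, v≡4 (mod 5); (1|5)=+1, (4|5)=+1; sign (−1)^0·+1^0·+1^-2 = +1.
(a,b)_2: α=-4, β=-4; u≡5, v≡5 (mod 8); ε(u)ε(v)=0·0, αω(v)=-4·1, βω(u)=-4·1; sum ≡ 0  ⇒  +1.
Every local symbol is +1, so the conic -51·x² + 69·y² = z² has ℚ_v-points for all v and hence a ℚ-point; (a, b / ℚ) ≅ M_2(ℚ).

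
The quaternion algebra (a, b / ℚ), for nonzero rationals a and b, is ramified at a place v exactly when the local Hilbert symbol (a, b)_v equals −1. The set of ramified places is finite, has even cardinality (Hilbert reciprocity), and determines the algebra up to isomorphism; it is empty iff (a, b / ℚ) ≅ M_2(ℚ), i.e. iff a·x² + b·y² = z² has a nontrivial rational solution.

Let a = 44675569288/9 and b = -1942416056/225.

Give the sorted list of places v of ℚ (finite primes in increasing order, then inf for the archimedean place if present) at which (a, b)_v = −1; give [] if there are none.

[17, 23]

Mod squares: a ≡ 430882, b ≡ -18734. Check v ∈ {∞, 2, 3, 5, 7, 17, 19, 23, 29}.
v=3: a=3^-2·(≡1), b=3^-2·(≡1) mod 3; (1|3)=+1, (1|3)=+1; (−1)^{-2·-2·1}·(+1)^-2·(+1)^-2 = +1.
v=19: a=19^1·(≡16), b=19^1·(≡12) mod 19; (16|19)=+1, (12|19)=-1; (−1)^{1·1·9}·(+1)^1·(-1)^1 = +1.
v=∞: 430882 > 0 and -18734 < 0  ⇒  (a,b)_∞ = +1.
v=23: a=23^3·(≡16), b=23^2·(≡15) mod 23; (16|23)=+1, (15|23)=-1; (−1)^{3·2·11}·(+1)^2·(-1)^3 = -1.
v=5: a=5^0·(≡2), b=5^-2·(≡1) mod 5; (2|5)=-1, (1|5)=+1; (−1)^{0·-2·2}·(-1)^-2·(+1)^0 = +1.
v=7: a=7^2·(≡4), b=7^2·(≡3) mod 7; (4|7)=+1, (3|7)=-1; (−1)^{2·2·3}·(+1)^2·(-1)^2 = +1.
v=2: v_2(a)=3, v_2(b)=3; units ≡ 1, 1 (mod 8); ε·ε+αω+βω = 0·0+3·0+3·0 ≡ 0  ⇒  (a,b)_2 = +1.
v=29: a=29^1·(≡10), b=29^1·(≡2) mod 29; (10|29)=-1, (2|29)=-1; (−1)^{1·1·14}·(-1)^1·(-1)^1 = +1.
v=17: a=17^1·(≡15), b=17^1·(≡5) mod 17; (15|17)=+1, (5|17)=-1; (−1)^{1·1·8}·(+1)^1·(-1)^1 = -1.
|Ram(430882, -18734)| = 2, even; anisotropic at {17, 23}.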